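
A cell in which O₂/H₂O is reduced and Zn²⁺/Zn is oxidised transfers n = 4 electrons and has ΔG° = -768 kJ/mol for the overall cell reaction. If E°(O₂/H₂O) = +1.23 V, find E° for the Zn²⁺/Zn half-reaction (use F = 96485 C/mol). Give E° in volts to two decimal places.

-0.76 V

E°cell = −ΔG°/(nF) = −(-768×10³)/((4)(96485)) = +1.990 V.
Since O₂/H₂O is the cathode and Zn²⁺/Zn the anode, E°cell = E°(O₂/H₂O) − E°(Zn²⁺/Zn).
So E°(Zn²⁺/Zn) = E°(O₂/H₂O) − E°cell = (+1.23) − (+1.990) = -0.76 V.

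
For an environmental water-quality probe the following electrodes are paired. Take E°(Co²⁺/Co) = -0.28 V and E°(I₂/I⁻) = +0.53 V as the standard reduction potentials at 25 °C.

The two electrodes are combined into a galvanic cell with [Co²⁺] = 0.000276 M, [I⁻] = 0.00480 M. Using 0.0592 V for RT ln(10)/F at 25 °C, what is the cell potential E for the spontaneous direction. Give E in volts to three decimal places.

+1.053 V

I₂/I⁻ is the cathode (higher E°), Co²⁺/Co the anode: E°cell = +0.53 − (-0.28) = +0.81 V, n = 2.
Overall: I₂(s) + Co(s) → 2 I⁻(aq) + Co²⁺(aq)
Q = [I⁻]^2·[Co²⁺]; log Q = -8.197.
E = E° − (0.0592/n) log Q = +0.81 − (0.0592/2)(-8.197) = +1.053 V.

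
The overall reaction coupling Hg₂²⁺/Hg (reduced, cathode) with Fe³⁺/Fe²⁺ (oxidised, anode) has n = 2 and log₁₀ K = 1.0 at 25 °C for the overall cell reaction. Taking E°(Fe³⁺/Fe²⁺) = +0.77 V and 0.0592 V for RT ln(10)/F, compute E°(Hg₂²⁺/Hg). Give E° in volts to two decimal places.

+0.80 V

E°cell = (0.0592/n)·log K = (0.0592/2)(1.0) = +0.030 V.
Since Hg₂²⁺/Hg is the cathode and Fe³⁺/Fe²⁺ the anode, E°cell = E°(Hg₂²⁺/Hg) − E°(Fe³⁺/Fe²⁺).
So E°(Hg₂²⁺/Hg) = E°cell + E°(Fe³⁺/Fe²⁺) = +0.030 + (+0.77) = +0.80 V.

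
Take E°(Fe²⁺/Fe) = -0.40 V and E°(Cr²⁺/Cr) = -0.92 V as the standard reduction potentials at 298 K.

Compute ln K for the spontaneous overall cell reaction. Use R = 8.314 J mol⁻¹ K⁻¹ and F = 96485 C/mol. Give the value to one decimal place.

40.5

Cathode: Fe²⁺/Fe; anode: Cr²⁺/Cr. E°cell = (-0.40) − (-0.92) = +0.52 V, with n = 2.
ΔG° = −nFE° = −RT ln K, so ln K = nFE°/(RT) = (2)(96485)(+0.52) / ((8.314)(298)) = 40.501.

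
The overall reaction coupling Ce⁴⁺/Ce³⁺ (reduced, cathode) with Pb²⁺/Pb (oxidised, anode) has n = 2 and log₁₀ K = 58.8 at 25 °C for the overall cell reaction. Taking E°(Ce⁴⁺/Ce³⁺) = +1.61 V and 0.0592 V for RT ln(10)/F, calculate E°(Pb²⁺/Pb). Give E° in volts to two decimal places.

-0.13 V

E°cell = (0.0592/n)·log K = (0.0592/2)(58.8) = +1.740 V.
Since Ce⁴⁺/Ce³⁺ is the cathode and Pb²⁺/Pb the anode, E°cell = E°(Ce⁴⁺/Ce³⁺) − E°(Pb²⁺/Pb).
So E°(Pb²⁺/Pb) = E°(Ce⁴⁺/Ce³⁺) − E°cell = (+1.61) − (+1.740) = -0.13 V.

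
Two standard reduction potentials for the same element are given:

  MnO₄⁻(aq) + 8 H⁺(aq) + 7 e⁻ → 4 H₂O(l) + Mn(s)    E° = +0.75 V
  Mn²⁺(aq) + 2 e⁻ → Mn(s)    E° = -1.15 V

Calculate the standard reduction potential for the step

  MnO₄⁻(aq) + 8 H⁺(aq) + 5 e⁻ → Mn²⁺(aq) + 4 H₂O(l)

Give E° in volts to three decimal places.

+1.510 V

Sequential free energies add, so n₃E°₃ = n₁E°₁ + n₂E°₂.
With n₃ = 7, and the known step contributing 2×(-1.15) V, the unknown satisfies 5·E° = 7×(+0.75) − 2×(-1.15) = +7.550.
E° = +7.550 / 5 = +1.510 V.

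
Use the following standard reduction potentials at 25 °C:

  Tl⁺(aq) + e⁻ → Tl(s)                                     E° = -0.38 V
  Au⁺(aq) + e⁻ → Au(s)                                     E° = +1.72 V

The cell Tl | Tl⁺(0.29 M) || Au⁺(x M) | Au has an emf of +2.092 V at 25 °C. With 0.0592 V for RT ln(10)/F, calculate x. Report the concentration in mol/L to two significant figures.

0.21 M

Au⁺/Au is the cathode, Tl⁺/Tl the anode: E°cell = +2.10 V, n = 1.
Overall reaction: Au⁺(aq) + Tl(s) → Au(s) + Tl⁺(aq); Q = [Tl⁺]^1/[Au⁺]^1.
From E = E° − (0.0592/n) log Q: log Q = (E° − E)·n/0.0592 = (+2.10 − (+2.092))·1/0.0592 = 0.1351.
So 1·log[Au⁺] = 1·log(0.29) − log Q = -0.5376 − (0.1351) = -0.6727; [Au⁺] = 10^(-0.6727) ≈ 0.21 M.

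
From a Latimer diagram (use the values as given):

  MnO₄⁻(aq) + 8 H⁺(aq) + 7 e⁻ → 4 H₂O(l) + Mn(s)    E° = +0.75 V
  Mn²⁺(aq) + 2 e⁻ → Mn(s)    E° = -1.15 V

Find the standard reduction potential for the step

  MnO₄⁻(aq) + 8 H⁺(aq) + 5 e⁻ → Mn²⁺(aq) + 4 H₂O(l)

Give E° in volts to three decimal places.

Sequential free energies add, so n₃E°₃ = n₁E°₁ + n₂E°₂.
With n₃ = 7, and the known step contributing 2×(-1.15) V, the unknown satisfies 5·E° = 7×(+0.75) − 2×(-1.15) = +7.550.
E° = +7.550 / 5 = +1.510 V.

+1.510 V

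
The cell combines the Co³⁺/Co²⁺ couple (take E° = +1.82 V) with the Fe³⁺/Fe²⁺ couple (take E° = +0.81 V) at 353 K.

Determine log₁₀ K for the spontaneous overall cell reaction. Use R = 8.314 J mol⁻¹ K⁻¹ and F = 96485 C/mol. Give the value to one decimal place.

14.4

Cathode: Co³⁺/Co²⁺; anode: Fe³⁺/Fe²⁺. E°cell = (+1.82) − (+0.81) = +1.01 V, with n = 1.
ΔG° = −nFE° = −RT ln K, so ln K = nFE°/(RT) = (1)(96485)(+1.01) / ((8.314)(353)) = 33.204.
log₁₀ K = 33.204 / ln 10 = 14.4.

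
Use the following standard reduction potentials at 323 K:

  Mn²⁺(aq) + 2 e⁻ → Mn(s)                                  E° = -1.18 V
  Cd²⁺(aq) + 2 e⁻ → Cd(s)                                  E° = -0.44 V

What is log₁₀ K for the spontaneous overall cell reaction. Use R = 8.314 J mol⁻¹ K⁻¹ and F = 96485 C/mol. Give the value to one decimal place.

Cathode: Cd²⁺/Cd; anode: Mn²⁺/Mn. E°cell = (-0.44) − (-1.18) = +0.74 V, with n = 2.
ΔG° = −nFE° = −RT ln K, so ln K = nFE°/(RT) = (2)(96485)(+0.74) / ((8.314)(323)) = 53.175.
log₁₀ K = 53.175 / ln 10 = 23.1.

23.1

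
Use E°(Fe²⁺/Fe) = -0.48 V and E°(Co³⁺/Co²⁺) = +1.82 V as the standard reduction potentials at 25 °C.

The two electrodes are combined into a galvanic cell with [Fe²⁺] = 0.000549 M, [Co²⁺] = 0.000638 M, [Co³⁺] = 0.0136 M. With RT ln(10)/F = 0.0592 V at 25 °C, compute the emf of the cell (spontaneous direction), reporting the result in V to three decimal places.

+2.475 V

Co³⁺/Co²⁺ is the cathode (higher E°), Fe²⁺/Fe the anode: E°cell = +1.82 − (-0.48) = +2.30 V, n = 2.
Overall: 2 Co³⁺(aq) + Fe(s) → 2 Co²⁺(aq) + Fe²⁺(aq)
Q = [Co²⁺]^2·[Fe²⁺] / ([Co³⁺]^2); log Q = -5.918.
E = E° − (0.0592/n) log Q = +2.30 − (0.0592/2)(-5.918) = +2.475 V.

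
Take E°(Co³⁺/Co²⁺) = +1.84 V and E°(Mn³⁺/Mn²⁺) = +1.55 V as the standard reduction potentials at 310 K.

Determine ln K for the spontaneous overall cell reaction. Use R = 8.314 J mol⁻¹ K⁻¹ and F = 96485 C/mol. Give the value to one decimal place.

Cathode: Co³⁺/Co²⁺; anode: Mn³⁺/Mn²⁺. E°cell = (+1.84) − (+1.55) = +0.29 V, with n = 1.
ΔG° = −nFE° = −RT ln K, so ln K = nFE°/(RT) = (1)(96485)(+0.29) / ((8.314)(310)) = 10.856.

10.9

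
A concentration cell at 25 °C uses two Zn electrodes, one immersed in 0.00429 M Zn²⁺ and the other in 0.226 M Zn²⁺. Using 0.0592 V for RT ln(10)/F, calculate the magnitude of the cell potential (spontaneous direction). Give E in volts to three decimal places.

+0.051 V

For a concentration cell E°cell = 0. The 0.226 M side is the cathode (reduction is favoured where [Zn²⁺] is higher).
With n = 2, E = −(0.0592/2) log([Zn²⁺]ₐₙ/[Zn²⁺]꜀ₐₜ) = −(0.0592/2) log(0.00429/0.226) = −(0.0592/2)(-1.722) = +0.051 V.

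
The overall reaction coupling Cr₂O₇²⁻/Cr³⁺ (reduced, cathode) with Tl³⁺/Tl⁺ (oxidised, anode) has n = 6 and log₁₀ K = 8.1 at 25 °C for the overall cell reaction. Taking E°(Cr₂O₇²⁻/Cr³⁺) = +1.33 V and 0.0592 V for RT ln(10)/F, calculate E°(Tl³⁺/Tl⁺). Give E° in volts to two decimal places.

+1.25 V

E°cell = (0.0592/n)·log K = (0.0592/6)(8.1) = +0.080 V.
Since Cr₂O₇²⁻/Cr³⁺ is the cathode and Tl³⁺/Tl⁺ the anode, E°cell = E°(Cr₂O₇²⁻/Cr³⁺) − E°(Tl³⁺/Tl⁺).
So E°(Tl³⁺/Tl⁺) = E°(Cr₂O₇²⁻/Cr³⁺) − E°cell = (+1.33) − (+0.080) = +1.25 V.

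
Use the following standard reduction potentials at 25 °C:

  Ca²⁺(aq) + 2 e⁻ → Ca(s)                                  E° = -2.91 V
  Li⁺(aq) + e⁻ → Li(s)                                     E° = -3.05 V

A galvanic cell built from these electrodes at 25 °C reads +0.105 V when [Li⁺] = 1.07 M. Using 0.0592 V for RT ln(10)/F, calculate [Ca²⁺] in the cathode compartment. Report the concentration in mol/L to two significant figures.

Ca²⁺/Ca is the cathode, Li⁺/Li the anode: E°cell = +0.14 V, n = 2.
Overall reaction: Ca²⁺(aq) + 2 Li(s) → Ca(s) + 2 Li⁺(aq); Q = [Li⁺]^2/[Ca²⁺]^1.
From E = E° − (0.0592/n) log Q: log Q = (E° − E)·n/0.0592 = (+0.14 − (+0.105))·2/0.0592 = 1.1824.
So 1·log[Ca²⁺] = 2·log(1.07) − log Q = 0.0588 − (1.1824) = -1.1236; [Ca²⁺] = 10^(-1.1236) ≈ 0.075 M.

0.075 M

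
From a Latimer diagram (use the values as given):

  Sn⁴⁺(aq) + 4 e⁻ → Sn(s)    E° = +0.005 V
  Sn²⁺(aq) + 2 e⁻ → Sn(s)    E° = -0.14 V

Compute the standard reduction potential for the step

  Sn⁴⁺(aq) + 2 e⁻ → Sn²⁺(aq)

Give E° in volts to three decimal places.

+0.150 V

Sequential free energies add, so n₃E°₃ = n₁E°₁ + n₂E°₂.
With n₃ = 4, and the known step contributing 2×(-0.14) V, the unknown satisfies 2·E° = 4×(+0.005) − 2×(-0.14) = +0.300.
E° = +0.300 / 2 = +0.150 V.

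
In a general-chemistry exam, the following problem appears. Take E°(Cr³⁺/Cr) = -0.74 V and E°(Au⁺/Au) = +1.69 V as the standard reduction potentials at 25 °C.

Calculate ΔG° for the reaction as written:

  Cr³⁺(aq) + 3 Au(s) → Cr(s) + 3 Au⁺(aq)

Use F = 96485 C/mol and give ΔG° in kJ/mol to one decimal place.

+703.4 kJ/mol

As written, Cr³⁺/Cr is reduced (cathode) and Au⁺/Au is oxidised (anode), so E°cell = (-0.74) − (+1.69) = -2.43 V.
Balancing electrons gives n = 3.
ΔG° = −nFE° = −(3)(96485)(-2.43) = 703,376 J = +703.4 kJ/mol.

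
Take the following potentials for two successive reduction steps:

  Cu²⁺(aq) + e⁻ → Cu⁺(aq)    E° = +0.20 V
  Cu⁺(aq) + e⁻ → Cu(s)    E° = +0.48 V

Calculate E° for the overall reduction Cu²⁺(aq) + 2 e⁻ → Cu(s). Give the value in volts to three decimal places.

+0.340 V

Since ΔG° = −nFE° is additive over sequential reductions, n₃E°₃ = n₁E°₁ + n₂E°₂.
E°₃ = (1×+0.20 + 1×+0.48) / 2 = (+0.680) / 2 = +0.340 V.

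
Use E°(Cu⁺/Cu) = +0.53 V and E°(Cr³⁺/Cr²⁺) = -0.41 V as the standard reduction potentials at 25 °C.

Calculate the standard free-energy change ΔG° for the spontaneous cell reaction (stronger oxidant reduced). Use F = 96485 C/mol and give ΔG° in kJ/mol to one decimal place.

Cu⁺/Cu (E° = +0.53 V) is the cathode; Cr³⁺/Cr²⁺ (E° = -0.41 V) is the anode, so E°cell = +0.94 V.
Balancing electrons gives n = 1 (lcm of 1 and 1).
ΔG° = −nFE° = −(1)(96485)(+0.94) = -90,696 J = -90.7 kJ/mol.

-90.7 kJ/mol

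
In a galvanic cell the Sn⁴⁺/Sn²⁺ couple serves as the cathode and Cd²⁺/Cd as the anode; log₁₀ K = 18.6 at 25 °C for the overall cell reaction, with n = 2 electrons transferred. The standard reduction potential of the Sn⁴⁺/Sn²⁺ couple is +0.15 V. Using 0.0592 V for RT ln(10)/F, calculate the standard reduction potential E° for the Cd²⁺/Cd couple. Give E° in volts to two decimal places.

E°cell = (0.0592/n)·log K = (0.0592/2)(18.6) = +0.551 V.
Since Sn⁴⁺/Sn²⁺ is the cathode and Cd²⁺/Cd the anode, E°cell = E°(Sn⁴⁺/Sn²⁺) − E°(Cd²⁺/Cd).
So E°(Cd²⁺/Cd) = E°(Sn⁴⁺/Sn²⁺) − E°cell = (+0.15) − (+0.551) = -0.40 V.

-0.40 V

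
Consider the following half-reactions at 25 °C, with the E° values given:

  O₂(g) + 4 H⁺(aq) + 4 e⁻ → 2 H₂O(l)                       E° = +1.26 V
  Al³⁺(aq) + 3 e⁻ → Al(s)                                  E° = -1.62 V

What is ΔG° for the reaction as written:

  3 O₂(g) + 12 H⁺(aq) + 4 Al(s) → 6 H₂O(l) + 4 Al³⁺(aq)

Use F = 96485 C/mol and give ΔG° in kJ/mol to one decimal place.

-3334.5 kJ/mol

As written, O₂/H₂O is reduced (cathode) and Al³⁺/Al is oxidised (anode), so E°cell = (+1.26) − (-1.62) = +2.88 V.
Balancing electrons gives n = 12.
ΔG° = −nFE° = −(12)(96485)(+2.88) = -3,334,522 J = -3334.5 kJ/mol.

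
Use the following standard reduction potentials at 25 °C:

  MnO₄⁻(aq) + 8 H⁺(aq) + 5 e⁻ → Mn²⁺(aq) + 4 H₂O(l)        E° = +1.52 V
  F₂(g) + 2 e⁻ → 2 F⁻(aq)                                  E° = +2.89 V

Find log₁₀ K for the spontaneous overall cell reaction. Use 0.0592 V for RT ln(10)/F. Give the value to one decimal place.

Cathode: F₂/F⁻; anode: MnO₄⁻/Mn²⁺. E°cell = +1.37 V, n = 10.
log K = nE°cell / 0.0592 = (10)(+1.37) / 0.0592 = 231.4.

231.4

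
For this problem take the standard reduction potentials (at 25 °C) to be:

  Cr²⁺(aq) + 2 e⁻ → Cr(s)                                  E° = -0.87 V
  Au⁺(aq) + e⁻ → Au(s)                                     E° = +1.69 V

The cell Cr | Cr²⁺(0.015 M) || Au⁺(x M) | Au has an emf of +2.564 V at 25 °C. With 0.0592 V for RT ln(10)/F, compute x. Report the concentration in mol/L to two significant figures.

0.14 M

Au⁺/Au is the cathode, Cr²⁺/Cr the anode: E°cell = +2.56 V, n = 2.
Overall reaction: 2 Au⁺(aq) + Cr(s) → 2 Au(s) + Cr²⁺(aq); Q = [Cr²⁺]^1/[Au⁺]^2.
From E = E° − (0.0592/n) log Q: log Q = (E° − E)·n/0.0592 = (+2.56 − (+2.564))·2/0.0592 = -0.1351.
So 2·log[Au⁺] = 1·log(0.015) − log Q = -1.8239 − (-0.1351) = -1.6888; log[Au⁺] = -1.6888 / 2 = -0.8444; [Au⁺] = 10^(-0.8444) ≈ 0.14 M.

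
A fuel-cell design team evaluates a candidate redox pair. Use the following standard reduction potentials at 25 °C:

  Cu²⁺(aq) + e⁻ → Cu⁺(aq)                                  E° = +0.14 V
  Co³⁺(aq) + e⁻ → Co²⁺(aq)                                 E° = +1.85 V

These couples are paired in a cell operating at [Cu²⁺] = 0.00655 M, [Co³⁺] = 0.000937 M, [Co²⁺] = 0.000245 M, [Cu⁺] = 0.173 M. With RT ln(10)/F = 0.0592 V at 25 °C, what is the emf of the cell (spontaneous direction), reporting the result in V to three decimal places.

Co³⁺/Co²⁺ is the cathode (higher E°), Cu²⁺/Cu⁺ the anode: E°cell = +1.85 − (+0.14) = +1.71 V, n = 1.
Overall: Co³⁺(aq) + Cu⁺(aq) → Co²⁺(aq) + Cu²⁺(aq)
Q = [Co²⁺]·[Cu²⁺] / ([Co³⁺]·[Cu⁺]); log Q = -2.004.
E = E° − (0.0592/n) log Q = +1.71 − (0.0592/1)(-2.004) = +1.829 V.

+1.829 V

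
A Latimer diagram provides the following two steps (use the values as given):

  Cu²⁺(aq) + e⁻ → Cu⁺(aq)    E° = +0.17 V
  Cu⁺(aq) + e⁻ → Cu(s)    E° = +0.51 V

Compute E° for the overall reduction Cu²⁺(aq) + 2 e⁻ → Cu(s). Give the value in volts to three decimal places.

Adding the free-energy changes (−nFE°) of the two steps gives −n₃FE°₃ = −n₁FE°₁ − n₂FE°₂.
E°₃ = (1×+0.17 + 1×+0.51) / 2 = (+0.680) / 2 = +0.340 V.

+0.340 V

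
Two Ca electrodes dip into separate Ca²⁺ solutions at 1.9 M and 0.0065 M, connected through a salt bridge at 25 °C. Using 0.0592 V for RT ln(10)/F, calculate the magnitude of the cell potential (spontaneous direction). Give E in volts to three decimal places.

+0.073 V

For a concentration cell E°cell = 0. The 1.9 M side is the cathode (reduction is favoured where [Ca²⁺] is higher).
With n = 2, E = −(0.0592/2) log([Ca²⁺]ₐₙ/[Ca²⁺]꜀ₐₜ) = −(0.0592/2) log(0.0065/1.9) = −(0.0592/2)(-2.466) = +0.073 V.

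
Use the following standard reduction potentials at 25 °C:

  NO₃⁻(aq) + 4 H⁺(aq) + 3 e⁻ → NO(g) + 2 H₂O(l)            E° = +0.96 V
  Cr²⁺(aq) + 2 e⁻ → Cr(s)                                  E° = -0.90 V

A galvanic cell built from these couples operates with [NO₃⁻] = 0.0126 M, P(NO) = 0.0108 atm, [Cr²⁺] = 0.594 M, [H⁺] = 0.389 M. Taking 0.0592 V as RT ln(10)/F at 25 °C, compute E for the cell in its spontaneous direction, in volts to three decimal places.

NO₃⁻/NO is the cathode (higher E°), Cr²⁺/Cr the anode: E°cell = +0.96 − (-0.90) = +1.86 V, n = 6.
Overall: 2 NO₃⁻(aq) + 8 H⁺(aq) + 3 Cr(s) → 2 NO(g) + 4 H₂O(l) + 3 Cr²⁺(aq)
Q = P(NO)^2·[Cr²⁺]^3 / ([NO₃⁻]^2·[H⁺]^8); log Q = 2.468.
E = E° − (0.0592/n) log Q = +1.86 − (0.0592/6)(2.468) = +1.836 V.

+1.836 V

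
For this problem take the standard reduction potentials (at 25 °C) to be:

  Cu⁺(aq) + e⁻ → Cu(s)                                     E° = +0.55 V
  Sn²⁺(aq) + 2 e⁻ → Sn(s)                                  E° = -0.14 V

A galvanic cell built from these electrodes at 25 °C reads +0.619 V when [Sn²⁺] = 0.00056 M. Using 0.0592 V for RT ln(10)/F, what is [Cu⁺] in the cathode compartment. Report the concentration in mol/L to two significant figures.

Cu⁺/Cu is the cathode, Sn²⁺/Sn the anode: E°cell = +0.69 V, n = 2.
Overall reaction: 2 Cu⁺(aq) + Sn(s) → 2 Cu(s) + Sn²⁺(aq); Q = [Sn²⁺]^1/[Cu⁺]^2.
From E = E° − (0.0592/n) log Q: log Q = (E° − E)·n/0.0592 = (+0.69 − (+0.619))·2/0.0592 = 2.3986.
So 2·log[Cu⁺] = 1·log(0.00056) − log Q = -3.2518 − (2.3986) = -5.6504; log[Cu⁺] = -5.6504 / 2 = -2.8252; [Cu⁺] = 10^(-2.8252) ≈ 0.0015 M.

0.0015 M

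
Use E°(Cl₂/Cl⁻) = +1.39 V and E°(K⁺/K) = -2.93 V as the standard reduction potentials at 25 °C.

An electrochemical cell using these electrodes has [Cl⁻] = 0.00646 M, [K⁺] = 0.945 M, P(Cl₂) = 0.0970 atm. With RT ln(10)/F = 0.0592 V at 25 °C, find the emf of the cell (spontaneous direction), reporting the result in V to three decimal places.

+4.421 V

Cl₂/Cl⁻ is the cathode (higher E°), K⁺/K the anode: E°cell = +1.39 − (-2.93) = +4.32 V, n = 2.
Overall: Cl₂(g) + 2 K(s) → 2 Cl⁻(aq) + 2 K⁺(aq)
Q = [Cl⁻]^2·[K⁺]^2 / (P(Cl₂)); log Q = -3.415.
E = E° − (0.0592/n) log Q = +4.32 − (0.0592/2)(-3.415) = +4.421 V.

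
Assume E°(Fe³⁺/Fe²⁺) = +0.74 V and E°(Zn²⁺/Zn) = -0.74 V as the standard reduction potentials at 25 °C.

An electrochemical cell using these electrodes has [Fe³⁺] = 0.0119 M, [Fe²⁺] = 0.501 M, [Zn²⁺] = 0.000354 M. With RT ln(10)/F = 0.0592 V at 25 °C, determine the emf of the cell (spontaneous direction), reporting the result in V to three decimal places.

Fe³⁺/Fe²⁺ is the cathode (higher E°), Zn²⁺/Zn the anode: E°cell = +0.74 − (-0.74) = +1.48 V, n = 2.
Overall: 2 Fe³⁺(aq) + Zn(s) → 2 Fe²⁺(aq) + Zn²⁺(aq)
Q = [Fe²⁺]^2·[Zn²⁺] / ([Fe³⁺]^2); log Q = -0.202.
E = E° − (0.0592/n) log Q = +1.48 − (0.0592/2)(-0.202) = +1.486 V.

+1.486 V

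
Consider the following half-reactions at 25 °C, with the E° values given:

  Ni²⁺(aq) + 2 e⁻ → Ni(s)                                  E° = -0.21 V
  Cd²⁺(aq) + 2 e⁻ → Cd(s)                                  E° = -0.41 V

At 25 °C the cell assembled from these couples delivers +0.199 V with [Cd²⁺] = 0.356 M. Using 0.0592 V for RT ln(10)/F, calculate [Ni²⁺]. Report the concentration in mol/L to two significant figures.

Ni²⁺/Ni is the cathode, Cd²⁺/Cd the anode: E°cell = +0.20 V, n = 2.
Overall reaction: Ni²⁺(aq) + Cd(s) → Ni(s) + Cd²⁺(aq); Q = [Cd²⁺]^1/[Ni²⁺]^1.
From E = E° − (0.0592/n) log Q: log Q = (E° − E)·n/0.0592 = (+0.20 − (+0.199))·2/0.0592 = 0.0338.
So 1·log[Ni²⁺] = 1·log(0.356) − log Q = -0.4486 − (0.0338) = -0.4824; [Ni²⁺] = 10^(-0.4824) ≈ 0.33 M.

0.33 M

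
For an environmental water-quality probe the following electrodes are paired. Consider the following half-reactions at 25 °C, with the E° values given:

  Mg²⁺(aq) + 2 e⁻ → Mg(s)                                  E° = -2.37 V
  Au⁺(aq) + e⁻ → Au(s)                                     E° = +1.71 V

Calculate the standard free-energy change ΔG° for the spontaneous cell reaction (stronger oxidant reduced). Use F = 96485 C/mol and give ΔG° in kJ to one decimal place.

-787.3 kJ

Au⁺/Au (E° = +1.71 V) is the cathode; Mg²⁺/Mg (E° = -2.37 V) is the anode, so E°cell = +4.08 V.
Balancing electrons gives n = 2 (lcm of 1 and 2).
ΔG° = −nFE° = −(2)(96485)(+4.08) = -787,318 J = -787.3 kJ.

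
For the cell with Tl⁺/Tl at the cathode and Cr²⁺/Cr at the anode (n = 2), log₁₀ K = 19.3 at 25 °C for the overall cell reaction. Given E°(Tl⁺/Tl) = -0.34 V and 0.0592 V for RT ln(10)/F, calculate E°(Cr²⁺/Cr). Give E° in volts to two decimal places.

-0.91 V

E°cell = (0.0592/n)·log K = (0.0592/2)(19.3) = +0.571 V.
Since Tl⁺/Tl is the cathode and Cr²⁺/Cr the anode, E°cell = E°(Tl⁺/Tl) − E°(Cr²⁺/Cr).
So E°(Cr²⁺/Cr) = E°(Tl⁺/Tl) − E°cell = (-0.34) − (+0.571) = -0.91 V.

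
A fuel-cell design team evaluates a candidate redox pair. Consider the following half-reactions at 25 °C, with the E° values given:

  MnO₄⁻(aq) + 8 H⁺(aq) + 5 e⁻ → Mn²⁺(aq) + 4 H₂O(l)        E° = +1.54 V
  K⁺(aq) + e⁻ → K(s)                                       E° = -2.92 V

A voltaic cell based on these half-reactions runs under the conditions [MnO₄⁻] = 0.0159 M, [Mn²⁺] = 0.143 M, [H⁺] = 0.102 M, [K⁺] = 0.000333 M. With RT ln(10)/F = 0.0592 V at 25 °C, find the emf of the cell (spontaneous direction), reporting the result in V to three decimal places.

+4.561 V

MnO₄⁻/Mn²⁺ is the cathode (higher E°), K⁺/K the anode: E°cell = +1.54 − (-2.92) = +4.46 V, n = 5.
Overall: MnO₄⁻(aq) + 8 H⁺(aq) + 5 K(s) → Mn²⁺(aq) + 4 H₂O(l) + 5 K⁺(aq)
Q = [Mn²⁺]·[K⁺]^5 / ([MnO₄⁻]·[H⁺]^8); log Q = -8.503.
E = E° − (0.0592/n) log Q = +4.46 − (0.0592/5)(-8.503) = +4.561 V.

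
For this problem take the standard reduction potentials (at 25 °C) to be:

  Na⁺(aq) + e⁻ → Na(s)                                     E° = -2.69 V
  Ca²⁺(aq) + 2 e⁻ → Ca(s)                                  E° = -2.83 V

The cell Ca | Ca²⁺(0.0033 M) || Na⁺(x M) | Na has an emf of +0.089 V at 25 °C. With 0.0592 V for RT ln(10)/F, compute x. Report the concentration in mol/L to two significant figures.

Na⁺/Na is the cathode, Ca²⁺/Ca the anode: E°cell = +0.14 V, n = 2.
Overall reaction: 2 Na⁺(aq) + Ca(s) → 2 Na(s) + Ca²⁺(aq); Q = [Ca²⁺]^1/[Na⁺]^2.
From E = E° − (0.0592/n) log Q: log Q = (E° − E)·n/0.0592 = (+0.14 − (+0.089))·2/0.0592 = 1.7230.
So 2·log[Na⁺] = 1·log(0.0033) − log Q = -2.4815 − (1.7230) = -4.2045; log[Na⁺] = -4.2045 / 2 = -2.1023; [Na⁺] = 10^(-2.1023) ≈ 0.0079 M.

0.0079 M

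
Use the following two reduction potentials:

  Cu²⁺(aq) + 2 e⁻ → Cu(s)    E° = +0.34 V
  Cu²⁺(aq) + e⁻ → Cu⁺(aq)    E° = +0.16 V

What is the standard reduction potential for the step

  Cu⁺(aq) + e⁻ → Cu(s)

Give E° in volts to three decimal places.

+0.520 V

Sequential free energies add, so n₃E°₃ = n₁E°₁ + n₂E°₂.
With n₃ = 2, and the known step contributing 1×(+0.16) V, the unknown satisfies 1·E° = 2×(+0.34) − 1×(+0.16) = +0.520.
E° = +0.520 / 1 = +0.520 V.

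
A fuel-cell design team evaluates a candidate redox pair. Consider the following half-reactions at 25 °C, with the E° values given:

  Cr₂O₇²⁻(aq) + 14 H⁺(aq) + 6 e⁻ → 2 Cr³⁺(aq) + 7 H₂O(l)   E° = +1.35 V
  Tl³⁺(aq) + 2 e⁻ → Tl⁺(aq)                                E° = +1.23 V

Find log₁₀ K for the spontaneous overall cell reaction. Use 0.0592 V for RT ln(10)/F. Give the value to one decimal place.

Cathode: Cr₂O₇²⁻/Cr³⁺; anode: Tl³⁺/Tl⁺. E°cell = +0.12 V, n = 6.
log K = nE°cell / 0.0592 = (6)(+0.12) / 0.0592 = 12.2.

12.2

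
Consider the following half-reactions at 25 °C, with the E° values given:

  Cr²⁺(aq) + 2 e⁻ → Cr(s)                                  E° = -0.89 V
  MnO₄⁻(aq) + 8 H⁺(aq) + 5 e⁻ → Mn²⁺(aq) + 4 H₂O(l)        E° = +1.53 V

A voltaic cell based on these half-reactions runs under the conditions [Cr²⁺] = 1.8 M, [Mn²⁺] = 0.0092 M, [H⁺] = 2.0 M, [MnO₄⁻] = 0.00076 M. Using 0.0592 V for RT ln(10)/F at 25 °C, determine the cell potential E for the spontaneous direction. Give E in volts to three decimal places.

MnO₄⁻/Mn²⁺ is the cathode (higher E°), Cr²⁺/Cr the anode: E°cell = +1.53 − (-0.89) = +2.42 V, n = 10.
Overall: 2 MnO₄⁻(aq) + 16 H⁺(aq) + 5 Cr(s) → 2 Mn²⁺(aq) + 8 H₂O(l) + 5 Cr²⁺(aq)
Q = [Mn²⁺]^2·[Cr²⁺]^5 / ([MnO₄⁻]^2·[H⁺]^16); log Q = -1.374.
E = E° − (0.0592/n) log Q = +2.42 − (0.0592/10)(-1.374) = +2.428 V.

+2.428 V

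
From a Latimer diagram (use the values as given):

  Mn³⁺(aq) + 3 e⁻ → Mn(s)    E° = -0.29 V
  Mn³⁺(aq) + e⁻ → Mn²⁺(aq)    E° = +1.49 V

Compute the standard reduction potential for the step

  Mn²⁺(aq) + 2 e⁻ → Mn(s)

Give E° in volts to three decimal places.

-1.180 V

Sequential free energies add, so n₃E°₃ = n₁E°₁ + n₂E°₂.
With n₃ = 3, and the known step contributing 1×(+1.49) V, the unknown satisfies 2·E° = 3×(-0.29) − 1×(+1.49) = -2.360.
E° = -2.360 / 2 = -1.180 V.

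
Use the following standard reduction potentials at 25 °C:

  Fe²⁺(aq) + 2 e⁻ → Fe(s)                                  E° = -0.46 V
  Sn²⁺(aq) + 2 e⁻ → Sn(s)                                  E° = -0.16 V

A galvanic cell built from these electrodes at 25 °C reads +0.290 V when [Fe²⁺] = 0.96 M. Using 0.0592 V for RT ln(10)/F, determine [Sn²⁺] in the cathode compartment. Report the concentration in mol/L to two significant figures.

0.44 M

Sn²⁺/Sn is the cathode, Fe²⁺/Fe the anode: E°cell = +0.30 V, n = 2.
Overall reaction: Sn²⁺(aq) + Fe(s) → Sn(s) + Fe²⁺(aq); Q = [Fe²⁺]^1/[Sn²⁺]^1.
From E = E° − (0.0592/n) log Q: log Q = (E° − E)·n/0.0592 = (+0.30 − (+0.290))·2/0.0592 = 0.3378.
So 1·log[Sn²⁺] = 1·log(0.96) − log Q = -0.0177 − (0.3378) = -0.3555; [Sn²⁺] = 10^(-0.3555) ≈ 0.44 M.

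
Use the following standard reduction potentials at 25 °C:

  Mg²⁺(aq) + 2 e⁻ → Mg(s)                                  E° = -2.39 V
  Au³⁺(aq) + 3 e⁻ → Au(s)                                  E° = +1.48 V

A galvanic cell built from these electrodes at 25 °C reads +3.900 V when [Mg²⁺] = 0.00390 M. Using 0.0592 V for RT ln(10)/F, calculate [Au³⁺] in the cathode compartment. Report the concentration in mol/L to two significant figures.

0.0081 M

Au³⁺/Au is the cathode, Mg²⁺/Mg the anode: E°cell = +3.87 V, n = 6.
Overall reaction: 2 Au³⁺(aq) + 3 Mg(s) → 2 Au(s) + 3 Mg²⁺(aq); Q = [Mg²⁺]^3/[Au³⁺]^2.
From E = E° − (0.0592/n) log Q: log Q = (E° − E)·n/0.0592 = (+3.87 − (+3.900))·6/0.0592 = -3.0405.
So 2·log[Au³⁺] = 3·log(0.0039) − log Q = -7.2268 − (-3.0405) = -4.1863; log[Au³⁺] = -4.1863 / 2 = -2.0932; [Au³⁺] = 10^(-2.0932) ≈ 0.0081 M.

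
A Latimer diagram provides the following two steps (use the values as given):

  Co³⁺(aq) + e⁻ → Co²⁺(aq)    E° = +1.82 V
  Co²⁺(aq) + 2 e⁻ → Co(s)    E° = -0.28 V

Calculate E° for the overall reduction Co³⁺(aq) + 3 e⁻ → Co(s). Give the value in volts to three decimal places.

+0.420 V

Standard free energies of sequential steps add: ΔG°₃ = ΔG°₁ + ΔG°₂, so n₃E°₃ = n₁E°₁ + n₂E°₂.
E°₃ = (1×+1.82 + 2×-0.28) / 3 = (+1.260) / 3 = +0.420 V.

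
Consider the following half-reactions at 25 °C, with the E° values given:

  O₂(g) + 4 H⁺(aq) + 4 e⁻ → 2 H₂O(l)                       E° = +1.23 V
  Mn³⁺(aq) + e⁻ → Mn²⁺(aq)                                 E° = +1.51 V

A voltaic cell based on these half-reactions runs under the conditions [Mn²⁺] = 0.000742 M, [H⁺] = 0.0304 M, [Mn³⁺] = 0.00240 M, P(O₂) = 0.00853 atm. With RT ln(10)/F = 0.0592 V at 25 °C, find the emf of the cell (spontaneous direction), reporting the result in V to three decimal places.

+0.431 V

Mn³⁺/Mn²⁺ is the cathode (higher E°), O₂/H₂O the anode: E°cell = +1.51 − (+1.23) = +0.28 V, n = 4.
Overall: 4 Mn³⁺(aq) + 2 H₂O(l) → 4 Mn²⁺(aq) + O₂(g) + 4 H⁺(aq)
Q = [Mn²⁺]^4·P(O₂)·[H⁺]^4 / ([Mn³⁺]^4); log Q = -10.177.
E = E° − (0.0592/n) log Q = +0.28 − (0.0592/4)(-10.177) = +0.431 V.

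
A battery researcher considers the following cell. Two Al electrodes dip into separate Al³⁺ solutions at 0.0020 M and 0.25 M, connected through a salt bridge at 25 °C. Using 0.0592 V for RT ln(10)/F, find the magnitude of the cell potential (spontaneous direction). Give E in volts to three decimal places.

+0.041 V

For a concentration cell E°cell = 0. The 0.25 M side is the cathode (reduction is favoured where [Al³⁺] is higher).
With n = 3, E = −(0.0592/3) log([Al³⁺]ₐₙ/[Al³⁺]꜀ₐₜ) = −(0.0592/3) log(0.002/0.25) = −(0.0592/3)(-2.097) = +0.041 V.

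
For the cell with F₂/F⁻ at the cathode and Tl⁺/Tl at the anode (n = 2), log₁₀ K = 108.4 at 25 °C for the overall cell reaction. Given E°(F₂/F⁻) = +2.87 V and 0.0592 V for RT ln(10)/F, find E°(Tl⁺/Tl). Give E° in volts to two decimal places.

E°cell = (0.0592/n)·log K = (0.0592/2)(108.4) = +3.209 V.
Since F₂/F⁻ is the cathode and Tl⁺/Tl the anode, E°cell = E°(F₂/F⁻) − E°(Tl⁺/Tl).
So E°(Tl⁺/Tl) = E°(F₂/F⁻) − E°cell = (+2.87) − (+3.209) = -0.34 V.

-0.34 V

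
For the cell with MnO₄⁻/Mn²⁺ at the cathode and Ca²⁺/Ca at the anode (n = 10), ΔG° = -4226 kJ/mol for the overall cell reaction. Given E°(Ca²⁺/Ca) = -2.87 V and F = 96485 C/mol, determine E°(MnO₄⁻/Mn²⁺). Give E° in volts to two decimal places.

+1.51 V

E°cell = −ΔG°/(nF) = −(-4226×10³)/((10)(96485)) = +4.380 V.
Since MnO₄⁻/Mn²⁺ is the cathode and Ca²⁺/Ca the anode, E°cell = E°(MnO₄⁻/Mn²⁺) − E°(Ca²⁺/Ca).
So E°(MnO₄⁻/Mn²⁺) = E°cell + E°(Ca²⁺/Ca) = +4.380 + (-2.87) = +1.51 V.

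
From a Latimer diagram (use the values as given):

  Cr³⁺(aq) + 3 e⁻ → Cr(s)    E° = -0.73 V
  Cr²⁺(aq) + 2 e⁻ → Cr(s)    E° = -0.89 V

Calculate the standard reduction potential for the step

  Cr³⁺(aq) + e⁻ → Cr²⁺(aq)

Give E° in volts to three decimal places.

Sequential free energies add, so n₃E°₃ = n₁E°₁ + n₂E°₂.
With n₃ = 3, and the known step contributing 2×(-0.89) V, the unknown satisfies 1·E° = 3×(-0.73) − 2×(-0.89) = -0.410.
E° = -0.410 / 1 = -0.410 V.

-0.410 V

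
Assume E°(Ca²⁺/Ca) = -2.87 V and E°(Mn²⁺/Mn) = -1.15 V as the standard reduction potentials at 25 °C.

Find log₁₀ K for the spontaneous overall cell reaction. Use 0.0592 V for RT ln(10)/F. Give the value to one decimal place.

Cathode: Mn²⁺/Mn; anode: Ca²⁺/Ca. E°cell = +1.72 V, n = 2.
log K = nE°cell / 0.0592 = (2)(+1.72) / 0.0592 = 58.1.

58.1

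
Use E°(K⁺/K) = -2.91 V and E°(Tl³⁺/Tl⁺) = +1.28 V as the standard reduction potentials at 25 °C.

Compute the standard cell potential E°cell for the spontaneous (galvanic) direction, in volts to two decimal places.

+4.19 V

The Tl³⁺/Tl⁺ couple has the higher reduction potential, so it is the cathode; K⁺/K is oxidised at the anode.
E°cell = E°(cathode) − E°(anode) = (+1.28) − (-2.91) = +4.19 V.
Since E°cell > 0, the reaction is spontaneous under standard conditions.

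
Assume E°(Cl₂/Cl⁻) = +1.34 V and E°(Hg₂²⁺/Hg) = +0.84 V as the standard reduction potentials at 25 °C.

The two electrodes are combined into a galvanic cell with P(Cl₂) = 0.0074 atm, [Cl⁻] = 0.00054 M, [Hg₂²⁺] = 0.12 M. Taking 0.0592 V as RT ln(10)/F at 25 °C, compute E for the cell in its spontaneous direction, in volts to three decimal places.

+0.658 V

Cl₂/Cl⁻ is the cathode (higher E°), Hg₂²⁺/Hg the anode: E°cell = +1.34 − (+0.84) = +0.50 V, n = 2.
Overall: Cl₂(g) + 2 Hg(l) → 2 Cl⁻(aq) + Hg₂²⁺(aq)
Q = [Cl⁻]^2·[Hg₂²⁺] / (P(Cl₂)); log Q = -5.325.
E = E° − (0.0592/n) log Q = +0.50 − (0.0592/2)(-5.325) = +0.658 V.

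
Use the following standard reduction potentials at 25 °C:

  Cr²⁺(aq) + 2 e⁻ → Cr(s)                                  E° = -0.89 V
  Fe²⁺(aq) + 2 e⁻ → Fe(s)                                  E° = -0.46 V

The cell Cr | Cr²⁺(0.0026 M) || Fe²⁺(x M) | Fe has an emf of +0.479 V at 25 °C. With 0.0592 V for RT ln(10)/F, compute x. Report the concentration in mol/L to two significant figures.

0.12 M

Fe²⁺/Fe is the cathode, Cr²⁺/Cr the anode: E°cell = +0.43 V, n = 2.
Overall reaction: Fe²⁺(aq) + Cr(s) → Fe(s) + Cr²⁺(aq); Q = [Cr²⁺]^1/[Fe²⁺]^1.
From E = E° − (0.0592/n) log Q: log Q = (E° − E)·n/0.0592 = (+0.43 − (+0.479))·2/0.0592 = -1.6554.
So 1·log[Fe²⁺] = 1·log(0.0026) − log Q = -2.5850 − (-1.6554) = -0.9296; [Fe²⁺] = 10^(-0.9296) ≈ 0.12 M.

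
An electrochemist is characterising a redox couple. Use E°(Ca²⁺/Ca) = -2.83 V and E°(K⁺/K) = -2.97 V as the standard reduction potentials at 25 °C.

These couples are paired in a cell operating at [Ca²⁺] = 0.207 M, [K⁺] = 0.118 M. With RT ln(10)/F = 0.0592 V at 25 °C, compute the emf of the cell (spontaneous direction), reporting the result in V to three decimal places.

+0.175 V

Ca²⁺/Ca is the cathode (higher E°), K⁺/K the anode: E°cell = -2.83 − (-2.97) = +0.14 V, n = 2.
Overall: Ca²⁺(aq) + 2 K(s) → Ca(s) + 2 K⁺(aq)
Q = [K⁺]^2 / ([Ca²⁺]); log Q = -1.172.
E = E° − (0.0592/n) log Q = +0.14 − (0.0592/2)(-1.172) = +0.175 V.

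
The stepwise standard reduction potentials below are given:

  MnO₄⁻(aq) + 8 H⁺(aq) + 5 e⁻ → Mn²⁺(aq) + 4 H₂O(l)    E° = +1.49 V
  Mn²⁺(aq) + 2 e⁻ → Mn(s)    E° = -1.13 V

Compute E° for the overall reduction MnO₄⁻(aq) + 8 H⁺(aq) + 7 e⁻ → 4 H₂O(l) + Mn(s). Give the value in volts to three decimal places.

Since ΔG° = −nFE° is additive over sequential reductions, n₃E°₃ = n₁E°₁ + n₂E°₂.
E°₃ = (5×+1.49 + 2×-1.13) / 7 = (+5.190) / 7 = +0.741 V.
E° values themselves are not directly additive — weighting by electron count is essential.

+0.741 V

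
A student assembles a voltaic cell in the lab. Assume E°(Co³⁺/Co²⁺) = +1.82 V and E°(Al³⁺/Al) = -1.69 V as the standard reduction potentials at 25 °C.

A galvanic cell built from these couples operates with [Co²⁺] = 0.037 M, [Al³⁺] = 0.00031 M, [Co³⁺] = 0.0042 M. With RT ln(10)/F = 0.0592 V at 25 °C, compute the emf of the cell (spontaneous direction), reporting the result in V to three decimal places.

+3.523 V

Co³⁺/Co²⁺ is the cathode (higher E°), Al³⁺/Al the anode: E°cell = +1.82 − (-1.69) = +3.51 V, n = 3.
Overall: 3 Co³⁺(aq) + Al(s) → 3 Co²⁺(aq) + Al³⁺(aq)
Q = [Co²⁺]^3·[Al³⁺] / ([Co³⁺]^3); log Q = -0.674.
E = E° − (0.0592/n) log Q = +3.51 − (0.0592/3)(-0.674) = +3.523 V.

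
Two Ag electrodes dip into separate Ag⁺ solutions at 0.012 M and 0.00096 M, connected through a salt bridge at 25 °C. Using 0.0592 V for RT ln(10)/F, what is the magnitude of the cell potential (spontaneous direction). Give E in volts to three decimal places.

For a concentration cell E°cell = 0. The 0.012 M side is the cathode (reduction is favoured where [Ag⁺] is higher).
With n = 1, E = −(0.0592/1) log([Ag⁺]ₐₙ/[Ag⁺]꜀ₐₜ) = −(0.0592/1) log(0.00096/0.012) = −(0.0592/1)(-1.097) = +0.065 V.

+0.065 V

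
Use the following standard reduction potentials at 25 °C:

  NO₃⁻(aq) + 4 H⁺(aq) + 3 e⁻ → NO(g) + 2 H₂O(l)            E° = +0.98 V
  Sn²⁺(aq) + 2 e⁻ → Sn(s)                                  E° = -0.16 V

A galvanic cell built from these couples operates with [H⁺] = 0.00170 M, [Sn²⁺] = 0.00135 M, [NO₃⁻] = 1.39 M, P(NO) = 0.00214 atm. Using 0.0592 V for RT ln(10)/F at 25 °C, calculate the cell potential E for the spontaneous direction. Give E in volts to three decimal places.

+1.062 V

NO₃⁻/NO is the cathode (higher E°), Sn²⁺/Sn the anode: E°cell = +0.98 − (-0.16) = +1.14 V, n = 6.
Overall: 2 NO₃⁻(aq) + 8 H⁺(aq) + 3 Sn(s) → 2 NO(g) + 4 H₂O(l) + 3 Sn²⁺(aq)
Q = P(NO)^2·[Sn²⁺]^3 / ([NO₃⁻]^2·[H⁺]^8); log Q = 7.922.
E = E° − (0.0592/n) log Q = +1.14 − (0.0592/6)(7.922) = +1.062 V.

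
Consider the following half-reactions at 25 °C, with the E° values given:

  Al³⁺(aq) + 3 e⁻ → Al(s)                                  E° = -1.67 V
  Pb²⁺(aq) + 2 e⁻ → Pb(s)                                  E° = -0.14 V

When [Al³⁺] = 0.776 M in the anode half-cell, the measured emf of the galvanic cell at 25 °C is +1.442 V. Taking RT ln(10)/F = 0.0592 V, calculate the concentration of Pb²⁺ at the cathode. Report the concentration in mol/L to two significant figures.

Pb²⁺/Pb is the cathode, Al³⁺/Al the anode: E°cell = +1.53 V, n = 6.
Overall reaction: 3 Pb²⁺(aq) + 2 Al(s) → 3 Pb(s) + 2 Al³⁺(aq); Q = [Al³⁺]^2/[Pb²⁺]^3.
From E = E° − (0.0592/n) log Q: log Q = (E° − E)·n/0.0592 = (+1.53 − (+1.442))·6/0.0592 = 8.9189.
So 3·log[Pb²⁺] = 2·log(0.776) − log Q = -0.2203 − (8.9189) = -9.1392; log[Pb²⁺] = -9.1392 / 3 = -3.0464; [Pb²⁺] = 10^(-3.0464) ≈ 0.00090 M.

0.00090 M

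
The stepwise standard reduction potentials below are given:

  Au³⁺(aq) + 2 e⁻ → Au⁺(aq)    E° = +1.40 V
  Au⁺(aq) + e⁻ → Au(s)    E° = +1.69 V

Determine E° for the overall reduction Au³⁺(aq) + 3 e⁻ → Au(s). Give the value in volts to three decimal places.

Standard free energies of sequential steps add: ΔG°₃ = ΔG°₁ + ΔG°₂, so n₃E°₃ = n₁E°₁ + n₂E°₂.
E°₃ = (2×+1.40 + 1×+1.69) / 3 = (+4.490) / 3 = +1.497 V.

+1.497 V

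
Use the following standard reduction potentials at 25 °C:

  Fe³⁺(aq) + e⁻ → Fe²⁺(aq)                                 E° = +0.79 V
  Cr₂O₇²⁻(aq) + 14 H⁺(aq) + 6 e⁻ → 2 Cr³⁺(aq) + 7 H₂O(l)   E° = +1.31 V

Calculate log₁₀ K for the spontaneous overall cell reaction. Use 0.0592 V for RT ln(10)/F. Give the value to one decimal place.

52.7

Cathode: Cr₂O₇²⁻/Cr³⁺; anode: Fe³⁺/Fe²⁺. E°cell = +0.52 V, n = 6.
log K = nE°cell / 0.0592 = (6)(+0.52) / 0.0592 = 52.7.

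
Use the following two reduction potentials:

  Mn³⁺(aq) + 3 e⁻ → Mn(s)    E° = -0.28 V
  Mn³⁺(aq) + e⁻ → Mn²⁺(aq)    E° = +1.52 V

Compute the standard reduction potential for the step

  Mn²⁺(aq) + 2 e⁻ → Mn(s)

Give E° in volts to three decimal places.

Sequential free energies add, so n₃E°₃ = n₁E°₁ + n₂E°₂.
With n₃ = 3, and the known step contributing 1×(+1.52) V, the unknown satisfies 2·E° = 3×(-0.28) − 1×(+1.52) = -2.360.
E° = -2.360 / 2 = -1.180 V.

-1.180 V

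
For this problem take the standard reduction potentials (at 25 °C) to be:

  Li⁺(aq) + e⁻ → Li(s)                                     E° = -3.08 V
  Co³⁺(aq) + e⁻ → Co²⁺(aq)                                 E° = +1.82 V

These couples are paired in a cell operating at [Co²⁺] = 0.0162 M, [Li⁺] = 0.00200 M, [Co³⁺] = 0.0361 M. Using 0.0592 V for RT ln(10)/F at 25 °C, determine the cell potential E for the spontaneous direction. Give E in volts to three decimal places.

Co³⁺/Co²⁺ is the cathode (higher E°), Li⁺/Li the anode: E°cell = +1.82 − (-3.08) = +4.90 V, n = 1.
Overall: Co³⁺(aq) + Li(s) → Co²⁺(aq) + Li⁺(aq)
Q = [Co²⁺]·[Li⁺] / ([Co³⁺]); log Q = -3.047.
E = E° − (0.0592/n) log Q = +4.90 − (0.0592/1)(-3.047) = +5.080 V.

+5.080 V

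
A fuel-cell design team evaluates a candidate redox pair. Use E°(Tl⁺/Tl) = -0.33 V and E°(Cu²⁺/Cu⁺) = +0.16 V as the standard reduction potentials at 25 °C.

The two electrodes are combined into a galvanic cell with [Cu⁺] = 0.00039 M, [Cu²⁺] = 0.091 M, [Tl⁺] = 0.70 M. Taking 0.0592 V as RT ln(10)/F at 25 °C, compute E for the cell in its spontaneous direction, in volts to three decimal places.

Cu²⁺/Cu⁺ is the cathode (higher E°), Tl⁺/Tl the anode: E°cell = +0.16 − (-0.33) = +0.49 V, n = 1.
Overall: Cu²⁺(aq) + Tl(s) → Cu⁺(aq) + Tl⁺(aq)
Q = [Cu⁺]·[Tl⁺] / ([Cu²⁺]); log Q = -2.523.
E = E° − (0.0592/n) log Q = +0.49 − (0.0592/1)(-2.523) = +0.639 V.

+0.639 V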